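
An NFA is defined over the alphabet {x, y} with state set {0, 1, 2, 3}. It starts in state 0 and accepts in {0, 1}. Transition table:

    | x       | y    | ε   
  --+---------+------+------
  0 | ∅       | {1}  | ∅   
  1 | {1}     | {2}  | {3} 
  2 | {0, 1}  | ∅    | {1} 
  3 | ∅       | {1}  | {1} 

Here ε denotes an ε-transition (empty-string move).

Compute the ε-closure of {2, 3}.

Begin with {2, 3}.
ε-move 3 → 1; add 1.

{1, 2, 3}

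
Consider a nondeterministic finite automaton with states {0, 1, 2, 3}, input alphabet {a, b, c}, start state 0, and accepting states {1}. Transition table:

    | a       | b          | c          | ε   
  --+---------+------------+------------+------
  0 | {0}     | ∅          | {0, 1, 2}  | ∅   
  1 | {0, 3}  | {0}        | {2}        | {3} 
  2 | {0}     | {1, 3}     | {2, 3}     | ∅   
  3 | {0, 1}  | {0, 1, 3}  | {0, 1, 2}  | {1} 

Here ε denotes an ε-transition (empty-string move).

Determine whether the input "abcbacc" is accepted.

Start in {0}.
Read 'a': 0→{0}; now {0}.
Read 'b': 0→∅; now ∅.
The set is empty and remains empty for the remaining 5 symbols.
The final set ∅ contains no accepting state.

No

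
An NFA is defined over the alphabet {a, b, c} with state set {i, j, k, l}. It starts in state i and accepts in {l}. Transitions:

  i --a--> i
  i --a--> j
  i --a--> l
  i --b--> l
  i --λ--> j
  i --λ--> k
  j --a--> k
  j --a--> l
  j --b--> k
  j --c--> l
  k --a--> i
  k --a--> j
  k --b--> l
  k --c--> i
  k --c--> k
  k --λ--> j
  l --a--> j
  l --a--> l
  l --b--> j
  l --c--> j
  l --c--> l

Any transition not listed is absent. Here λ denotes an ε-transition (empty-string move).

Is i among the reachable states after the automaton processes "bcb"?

Start: ε-closure({i}) = {i, j, k}.
Read 'b': i→{l}, j→{k}, k→{l}; union {k, l}; ε-closure = {j, k, l}.
Read 'c': j→{l}, k→{i, k}, l→{j, l}; now {i, j, k, l}.
Read 'b': i→{l}, j→{k}, k→{l}, l→{j}; now {j, k, l}.
State i is not in {j, k, l}.

No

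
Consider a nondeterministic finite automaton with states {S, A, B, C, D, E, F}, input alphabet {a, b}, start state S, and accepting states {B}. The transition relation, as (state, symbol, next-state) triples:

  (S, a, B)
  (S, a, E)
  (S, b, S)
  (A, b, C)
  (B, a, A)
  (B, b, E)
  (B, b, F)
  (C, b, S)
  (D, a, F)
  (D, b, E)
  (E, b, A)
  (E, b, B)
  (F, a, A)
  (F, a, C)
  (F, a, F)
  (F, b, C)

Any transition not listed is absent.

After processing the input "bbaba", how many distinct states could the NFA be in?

3

Start in {S}.
Read 'b': S→{S}; now {S}.
Read 'b': S→{S}; now {S}.
Read 'a': S→{B, E}; now {B, E}.
Read 'b': B→{E, F}, E→{A, B}; now {A, B, E, F}.
Read 'a': A→∅, B→{A}, E→∅, F→{A, C, F}; now {A, C, F}.
That set has 3 states.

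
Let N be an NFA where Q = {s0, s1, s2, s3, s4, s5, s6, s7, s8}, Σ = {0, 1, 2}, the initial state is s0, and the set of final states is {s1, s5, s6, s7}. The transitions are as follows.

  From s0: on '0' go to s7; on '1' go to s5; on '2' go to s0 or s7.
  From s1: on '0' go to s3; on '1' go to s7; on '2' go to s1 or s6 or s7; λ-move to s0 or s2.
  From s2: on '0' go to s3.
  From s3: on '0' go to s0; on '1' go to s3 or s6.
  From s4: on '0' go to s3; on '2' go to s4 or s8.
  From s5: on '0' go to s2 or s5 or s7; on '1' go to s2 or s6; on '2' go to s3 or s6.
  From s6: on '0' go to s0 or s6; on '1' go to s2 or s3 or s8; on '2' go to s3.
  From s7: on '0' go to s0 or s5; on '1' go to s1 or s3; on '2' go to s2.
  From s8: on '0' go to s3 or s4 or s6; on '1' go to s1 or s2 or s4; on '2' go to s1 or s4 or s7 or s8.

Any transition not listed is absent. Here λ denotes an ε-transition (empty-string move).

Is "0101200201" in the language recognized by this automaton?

Yes

Start in {s0}.
Read '0': {s0} → {s7}.
Read '1': {s7} → {s0, s1, s2, s3}.
Read '0': {s0, s1, s2, s3} → {s0, s3, s7}.
Read '1': {s0, s3, s7} → {s0, s1, s2, s3, s5, s6}.
Read '2': {s0, s1, s2, s3, s5, s6} → {s0, s1, s2, s3, s6, s7}.
Read '0': {s0, s1, s2, s3, s6, s7} → {s0, s3, s5, s6, s7}.
Read '0': {s0, s3, s5, s6, s7} → {s0, s2, s5, s6, s7}.
Read '2': {s0, s2, s5, s6, s7} → {s0, s2, s3, s6, s7}.
Read '0': {s0, s2, s3, s6, s7} → {s0, s3, s5, s6, s7}.
Read '1': {s0, s3, s5, s6, s7} → {s0, s1, s2, s3, s5, s6, s8}.
The final set {s0, s1, s2, s3, s5, s6, s8} contains the accepting states s1, s5, s6.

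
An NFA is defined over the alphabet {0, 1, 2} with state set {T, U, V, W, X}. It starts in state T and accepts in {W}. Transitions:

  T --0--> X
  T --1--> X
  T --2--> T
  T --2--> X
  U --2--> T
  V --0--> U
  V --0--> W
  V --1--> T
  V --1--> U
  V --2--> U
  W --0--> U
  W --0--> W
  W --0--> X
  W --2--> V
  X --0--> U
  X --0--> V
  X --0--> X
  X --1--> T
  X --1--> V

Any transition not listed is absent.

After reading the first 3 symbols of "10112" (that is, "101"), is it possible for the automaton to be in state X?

No

Start in {T}.
Read '1': T→{X}; now {X}.
Read '0': X→{U, V, X}; now {U, V, X}.
Read '1': U→∅, V→{T, U}, X→{T, V}; now {T, U, V}.
State X is not in {T, U, V}.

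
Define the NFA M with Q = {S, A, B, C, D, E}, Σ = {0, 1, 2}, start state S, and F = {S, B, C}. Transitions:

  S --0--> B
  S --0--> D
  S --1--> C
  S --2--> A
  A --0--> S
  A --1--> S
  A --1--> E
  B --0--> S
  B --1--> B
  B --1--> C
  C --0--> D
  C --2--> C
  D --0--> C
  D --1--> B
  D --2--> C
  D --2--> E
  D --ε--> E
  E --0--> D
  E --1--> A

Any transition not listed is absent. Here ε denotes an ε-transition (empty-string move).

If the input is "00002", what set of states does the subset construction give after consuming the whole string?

Start in {S}.
Read '0': S→{B, D}; union {B, D}; ε-closure = {B, D, E}.
Read '0': B→{S}, D→{C}, E→{D}; union {S, C, D}; ε-closure = {S, C, D, E}.
Read '0': S→{B, D}, C→{D}, D→{C}, E→{D}; union {B, C, D}; ε-closure = {B, C, D, E}.
Read '0': B→{S}, C→{D}, D→{C}, E→{D}; union {S, C, D}; ε-closure = {S, C, D, E}.
Read '2': S→{A}, C→{C}, D→{C, E}, E→∅; now {A, C, E}.

{A, C, E}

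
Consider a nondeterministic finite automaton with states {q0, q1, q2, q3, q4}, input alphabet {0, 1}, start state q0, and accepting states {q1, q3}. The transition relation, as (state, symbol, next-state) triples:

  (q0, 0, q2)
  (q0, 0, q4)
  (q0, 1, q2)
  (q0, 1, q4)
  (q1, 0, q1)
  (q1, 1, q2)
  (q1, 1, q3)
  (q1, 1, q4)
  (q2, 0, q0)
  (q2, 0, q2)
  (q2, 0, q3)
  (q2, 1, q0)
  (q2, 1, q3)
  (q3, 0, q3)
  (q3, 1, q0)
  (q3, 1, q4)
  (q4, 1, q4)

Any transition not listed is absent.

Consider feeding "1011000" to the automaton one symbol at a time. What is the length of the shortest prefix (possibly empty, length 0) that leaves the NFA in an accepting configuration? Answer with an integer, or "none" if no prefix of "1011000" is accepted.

Start in {q0}.
Read '1': q0→{q2, q4}; now {q2, q4}.
Read '0': q2→{q0, q2, q3}, q4→∅; now {q0, q2, q3}.
None of the earlier sets intersect F, but {q0, q2, q3} does.

2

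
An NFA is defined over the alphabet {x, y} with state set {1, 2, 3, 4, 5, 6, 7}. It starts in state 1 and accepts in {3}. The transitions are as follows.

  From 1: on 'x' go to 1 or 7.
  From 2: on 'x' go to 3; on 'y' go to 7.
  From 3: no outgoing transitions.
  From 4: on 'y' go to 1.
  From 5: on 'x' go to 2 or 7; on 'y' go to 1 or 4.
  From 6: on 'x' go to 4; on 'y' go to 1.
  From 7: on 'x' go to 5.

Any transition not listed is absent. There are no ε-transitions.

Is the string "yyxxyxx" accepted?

No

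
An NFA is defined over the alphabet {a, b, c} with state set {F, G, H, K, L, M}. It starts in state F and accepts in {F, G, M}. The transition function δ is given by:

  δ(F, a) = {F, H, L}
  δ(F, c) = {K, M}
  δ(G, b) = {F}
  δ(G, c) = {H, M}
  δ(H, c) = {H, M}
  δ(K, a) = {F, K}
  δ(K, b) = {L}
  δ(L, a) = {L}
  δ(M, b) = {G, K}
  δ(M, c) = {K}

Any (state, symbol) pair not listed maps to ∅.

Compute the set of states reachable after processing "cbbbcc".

∅

Start in {F}.
Read 'c': {F} → {K, M}.
Read 'b': {K, M} → {G, K, L}.
Read 'b': {G, K, L} → {F, L}.
Read 'b': {F, L} → ∅.
The set is empty and remains empty for the remaining 2 symbols.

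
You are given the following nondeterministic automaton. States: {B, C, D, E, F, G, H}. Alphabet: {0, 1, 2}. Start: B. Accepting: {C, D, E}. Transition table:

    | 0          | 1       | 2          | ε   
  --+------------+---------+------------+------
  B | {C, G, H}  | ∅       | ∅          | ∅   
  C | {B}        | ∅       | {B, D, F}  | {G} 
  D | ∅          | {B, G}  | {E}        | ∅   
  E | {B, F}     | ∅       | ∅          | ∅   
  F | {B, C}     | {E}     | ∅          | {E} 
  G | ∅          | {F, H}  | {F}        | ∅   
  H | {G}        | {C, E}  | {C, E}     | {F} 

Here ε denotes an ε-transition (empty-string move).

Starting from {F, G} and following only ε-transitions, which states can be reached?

{E, F, G}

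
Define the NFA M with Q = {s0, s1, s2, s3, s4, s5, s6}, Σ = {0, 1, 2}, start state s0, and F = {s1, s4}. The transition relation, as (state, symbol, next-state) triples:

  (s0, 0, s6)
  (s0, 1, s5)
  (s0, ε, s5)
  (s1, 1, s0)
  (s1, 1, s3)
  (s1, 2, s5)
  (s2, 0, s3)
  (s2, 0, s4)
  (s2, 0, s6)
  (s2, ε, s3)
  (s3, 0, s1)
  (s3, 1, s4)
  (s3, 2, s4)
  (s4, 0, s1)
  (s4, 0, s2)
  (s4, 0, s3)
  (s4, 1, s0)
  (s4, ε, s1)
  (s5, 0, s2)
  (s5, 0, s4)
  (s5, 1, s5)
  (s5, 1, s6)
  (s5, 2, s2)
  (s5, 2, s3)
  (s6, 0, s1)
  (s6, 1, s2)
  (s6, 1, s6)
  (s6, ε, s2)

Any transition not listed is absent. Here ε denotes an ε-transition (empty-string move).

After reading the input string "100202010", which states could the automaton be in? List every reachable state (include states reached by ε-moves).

{s1, s2, s3, s4, s6}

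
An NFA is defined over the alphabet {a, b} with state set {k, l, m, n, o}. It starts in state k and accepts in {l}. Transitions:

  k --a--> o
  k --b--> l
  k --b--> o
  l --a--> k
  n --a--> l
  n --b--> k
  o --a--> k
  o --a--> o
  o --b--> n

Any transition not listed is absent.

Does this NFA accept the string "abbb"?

Start in {k}.
Read 'a': k→{o}; now {o}.
Read 'b': o→{n}; now {n}.
Read 'b': n→{k}; now {k}.
Read 'b': k→{l, o}; now {l, o}.
The final set {l, o} contains the accepting state l.

Yes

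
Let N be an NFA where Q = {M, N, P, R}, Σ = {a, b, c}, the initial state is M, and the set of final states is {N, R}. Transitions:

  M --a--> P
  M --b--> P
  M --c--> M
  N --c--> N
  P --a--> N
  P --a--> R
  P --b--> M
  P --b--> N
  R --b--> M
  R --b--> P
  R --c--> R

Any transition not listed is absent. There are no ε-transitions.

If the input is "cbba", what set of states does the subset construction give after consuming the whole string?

{P}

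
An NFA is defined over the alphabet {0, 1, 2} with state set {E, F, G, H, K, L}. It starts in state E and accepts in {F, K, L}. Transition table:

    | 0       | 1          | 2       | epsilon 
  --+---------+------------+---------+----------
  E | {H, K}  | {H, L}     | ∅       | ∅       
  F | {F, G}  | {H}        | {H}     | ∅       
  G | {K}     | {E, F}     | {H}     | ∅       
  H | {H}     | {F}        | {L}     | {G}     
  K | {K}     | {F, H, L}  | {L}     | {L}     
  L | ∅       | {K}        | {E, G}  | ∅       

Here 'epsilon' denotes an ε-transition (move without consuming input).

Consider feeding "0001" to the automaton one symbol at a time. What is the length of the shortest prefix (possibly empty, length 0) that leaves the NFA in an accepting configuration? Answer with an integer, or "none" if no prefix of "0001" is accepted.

1

Start in {E}.
Read '0': E→{H, K}; union {H, K}; ε-closure = {G, H, K, L}.
None of the earlier sets intersect F, but {G, H, K, L} does.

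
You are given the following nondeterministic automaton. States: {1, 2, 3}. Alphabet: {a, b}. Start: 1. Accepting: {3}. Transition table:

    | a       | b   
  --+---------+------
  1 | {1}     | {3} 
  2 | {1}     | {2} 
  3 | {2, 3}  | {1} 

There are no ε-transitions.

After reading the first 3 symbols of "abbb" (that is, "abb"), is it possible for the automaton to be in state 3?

Start in {1}.
Read 'a': {1} → {1}.
Read 'b': {1} → {3}.
Read 'b': {3} → {1}.
State 3 is not in {1}.

No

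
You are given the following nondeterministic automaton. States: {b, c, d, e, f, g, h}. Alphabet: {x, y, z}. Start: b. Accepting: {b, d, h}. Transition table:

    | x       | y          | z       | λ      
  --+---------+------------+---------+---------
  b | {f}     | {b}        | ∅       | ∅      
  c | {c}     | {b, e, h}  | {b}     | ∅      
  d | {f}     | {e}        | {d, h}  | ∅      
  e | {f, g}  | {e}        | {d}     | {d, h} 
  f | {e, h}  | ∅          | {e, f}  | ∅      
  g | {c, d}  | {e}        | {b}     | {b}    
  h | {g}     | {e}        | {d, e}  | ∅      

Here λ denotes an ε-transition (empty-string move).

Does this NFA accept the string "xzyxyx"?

Yes

Start in {b}.
Read 'x': b→{f}; now {f}.
Read 'z': f→{e, f}; union {e, f}; ε-closure = {d, e, f, h}.
Read 'y': d→{e}, e→{e}, f→∅, h→{e}; union {e}; ε-closure = {d, e, h}.
Read 'x': d→{f}, e→{f, g}, h→{g}; union {f, g}; ε-closure = {b, f, g}.
Read 'y': b→{b}, f→∅, g→{e}; union {b, e}; ε-closure = {b, d, e, h}.
Read 'x': b→{f}, d→{f}, e→{f, g}, h→{g}; union {f, g}; ε-closure = {b, f, g}.
The final set {b, f, g} contains the accepting state b.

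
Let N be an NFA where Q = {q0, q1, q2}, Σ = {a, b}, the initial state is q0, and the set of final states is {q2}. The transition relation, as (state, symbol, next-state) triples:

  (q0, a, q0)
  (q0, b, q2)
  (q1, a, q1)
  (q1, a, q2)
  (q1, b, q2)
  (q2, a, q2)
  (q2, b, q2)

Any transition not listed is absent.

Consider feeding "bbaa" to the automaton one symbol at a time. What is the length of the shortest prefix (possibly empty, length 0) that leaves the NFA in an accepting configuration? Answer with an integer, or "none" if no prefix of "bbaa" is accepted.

1

Start in {q0}.
Read 'b': {q0} → {q2}.
None of the earlier sets intersect F, but {q2} does.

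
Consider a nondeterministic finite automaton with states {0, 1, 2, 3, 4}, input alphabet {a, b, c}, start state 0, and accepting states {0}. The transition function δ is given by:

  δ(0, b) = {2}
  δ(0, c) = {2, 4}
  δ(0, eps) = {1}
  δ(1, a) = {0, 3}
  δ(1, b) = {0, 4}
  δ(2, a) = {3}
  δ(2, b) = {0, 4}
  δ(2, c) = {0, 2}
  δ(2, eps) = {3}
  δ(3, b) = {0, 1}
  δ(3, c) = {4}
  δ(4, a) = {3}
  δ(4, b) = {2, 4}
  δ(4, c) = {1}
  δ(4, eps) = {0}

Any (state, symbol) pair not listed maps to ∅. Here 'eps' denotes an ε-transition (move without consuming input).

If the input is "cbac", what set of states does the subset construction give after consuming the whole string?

Start: ε-closure({0}) = {0, 1}.
Read 'c': {0, 1} → {0, 1, 2, 3, 4}.
Read 'b': {0, 1, 2, 3, 4} → {0, 1, 2, 3, 4}.
Read 'a': {0, 1, 2, 3, 4} → {0, 1, 3}.
Read 'c': {0, 1, 3} → {0, 1, 2, 3, 4}.

{0, 1, 2, 3, 4}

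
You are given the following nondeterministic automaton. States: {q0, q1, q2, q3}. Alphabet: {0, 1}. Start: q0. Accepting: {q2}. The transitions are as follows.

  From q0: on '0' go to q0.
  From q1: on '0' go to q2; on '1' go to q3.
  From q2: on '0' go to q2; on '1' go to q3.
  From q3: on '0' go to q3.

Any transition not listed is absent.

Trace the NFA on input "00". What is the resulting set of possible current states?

{q0}

Start in {q0}.
Read '0': {q0} → {q0}.
Read '0': {q0} → {q0}.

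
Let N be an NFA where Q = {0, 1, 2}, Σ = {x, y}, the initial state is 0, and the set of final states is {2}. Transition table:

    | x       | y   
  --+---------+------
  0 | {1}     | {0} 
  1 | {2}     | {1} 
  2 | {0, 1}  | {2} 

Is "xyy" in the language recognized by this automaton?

No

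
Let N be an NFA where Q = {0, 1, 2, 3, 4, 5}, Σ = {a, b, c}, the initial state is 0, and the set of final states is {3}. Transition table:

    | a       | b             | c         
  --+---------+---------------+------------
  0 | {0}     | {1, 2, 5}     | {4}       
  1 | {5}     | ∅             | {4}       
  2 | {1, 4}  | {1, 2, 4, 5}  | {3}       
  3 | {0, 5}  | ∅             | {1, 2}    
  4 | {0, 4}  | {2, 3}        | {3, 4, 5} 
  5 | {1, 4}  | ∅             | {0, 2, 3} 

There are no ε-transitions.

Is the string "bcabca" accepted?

Start in {0}.
Read 'b': 0→{1, 2, 5}; now {1, 2, 5}.
Read 'c': 1→{4}, 2→{3}, 5→{0, 2, 3}; now {0, 2, 3, 4}.
Read 'a': 0→{0}, 2→{1, 4}, 3→{0, 5}, 4→{0, 4}; now {0, 1, 4, 5}.
Read 'b': 0→{1, 2, 5}, 1→∅, 4→{2, 3}, 5→∅; now {1, 2, 3, 5}.
Read 'c': 1→{4}, 2→{3}, 3→{1, 2}, 5→{0, 2, 3}; now {0, 1, 2, 3, 4}.
Read 'a': 0→{0}, 1→{5}, 2→{1, 4}, 3→{0, 5}, 4→{0, 4}; now {0, 1, 4, 5}.
The final set {0, 1, 4, 5} contains no accepting state.

No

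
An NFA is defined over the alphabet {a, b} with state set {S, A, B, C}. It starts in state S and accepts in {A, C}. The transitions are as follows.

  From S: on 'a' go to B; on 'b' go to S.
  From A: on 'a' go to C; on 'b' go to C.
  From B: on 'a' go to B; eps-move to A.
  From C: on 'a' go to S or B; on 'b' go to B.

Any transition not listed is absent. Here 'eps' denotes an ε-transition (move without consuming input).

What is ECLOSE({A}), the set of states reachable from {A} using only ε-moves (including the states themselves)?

{A}

Begin with {A}.
No ε-moves leave this set, so the closure equals the set itself.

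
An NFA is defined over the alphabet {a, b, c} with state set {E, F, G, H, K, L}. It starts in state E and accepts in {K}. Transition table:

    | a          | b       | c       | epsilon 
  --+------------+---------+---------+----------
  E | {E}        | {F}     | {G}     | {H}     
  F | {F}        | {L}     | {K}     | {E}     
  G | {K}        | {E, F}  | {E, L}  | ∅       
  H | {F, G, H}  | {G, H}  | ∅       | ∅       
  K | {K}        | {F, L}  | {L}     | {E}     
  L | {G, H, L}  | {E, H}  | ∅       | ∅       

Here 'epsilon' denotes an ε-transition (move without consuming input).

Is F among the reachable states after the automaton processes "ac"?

No

Start: ε-closure({E}) = {E, H}.
Read 'a': E→{E}, H→{F, G, H}; now {E, F, G, H}.
Read 'c': E→{G}, F→{K}, G→{E, L}, H→∅; union {E, G, K, L}; ε-closure = {E, G, H, K, L}.
State F is not in {E, G, H, K, L}.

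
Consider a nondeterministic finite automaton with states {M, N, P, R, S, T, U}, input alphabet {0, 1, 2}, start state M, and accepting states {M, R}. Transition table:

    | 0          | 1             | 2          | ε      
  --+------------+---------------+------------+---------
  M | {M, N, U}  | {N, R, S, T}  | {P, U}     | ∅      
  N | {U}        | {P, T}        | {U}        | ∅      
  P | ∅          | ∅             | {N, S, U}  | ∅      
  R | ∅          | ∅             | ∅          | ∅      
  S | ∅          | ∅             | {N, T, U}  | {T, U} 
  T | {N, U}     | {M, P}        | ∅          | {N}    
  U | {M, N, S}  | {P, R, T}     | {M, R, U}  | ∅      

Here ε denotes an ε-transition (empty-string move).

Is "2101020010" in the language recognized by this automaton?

Start in {M}.
Read '2': M→{P, U}; now {P, U}.
Read '1': P→∅, U→{P, R, T}; union {P, R, T}; ε-closure = {N, P, R, T}.
Read '0': N→{U}, P→∅, R→∅, T→{N, U}; now {N, U}.
Read '1': N→{P, T}, U→{P, R, T}; union {P, R, T}; ε-closure = {N, P, R, T}.
Read '0': N→{U}, P→∅, R→∅, T→{N, U}; now {N, U}.
Read '2': N→{U}, U→{M, R, U}; now {M, R, U}.
Read '0': M→{M, N, U}, R→∅, U→{M, N, S}; union {M, N, S, U}; ε-closure = {M, N, S, T, U}.
Read '0': M→{M, N, U}, N→{U}, S→∅, T→{N, U}, U→{M, N, S}; union {M, N, S, U}; ε-closure = {M, N, S, T, U}.
Read '1': M→{N, R, S, T}, N→{P, T}, S→∅, T→{M, P}, U→{P, R, T}; union {M, N, P, R, S, T}; ε-closure = {M, N, P, R, S, T, U}.
Read '0': M→{M, N, U}, N→{U}, P→∅, R→∅, S→∅, T→{N, U}, U→{M, N, S}; union {M, N, S, U}; ε-closure = {M, N, S, T, U}.
The final set {M, N, S, T, U} contains the accepting state M.

Yes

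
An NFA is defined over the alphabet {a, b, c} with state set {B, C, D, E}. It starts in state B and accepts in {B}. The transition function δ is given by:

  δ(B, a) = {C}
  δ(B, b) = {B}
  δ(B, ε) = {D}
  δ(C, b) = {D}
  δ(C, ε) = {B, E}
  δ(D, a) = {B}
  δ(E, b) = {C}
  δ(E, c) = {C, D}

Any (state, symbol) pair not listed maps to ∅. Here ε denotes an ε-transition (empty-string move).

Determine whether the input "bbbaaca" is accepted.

Start: ε-closure({B}) = {B, D}.
Read 'b': B→{B}, D→∅; union {B}; ε-closure = {B, D}.
Read 'b': B→{B}, D→∅; union {B}; ε-closure = {B, D}.
Read 'b': B→{B}, D→∅; union {B}; ε-closure = {B, D}.
Read 'a': B→{C}, D→{B}; union {B, C}; ε-closure = {B, C, D, E}.
Read 'a': B→{C}, C→∅, D→{B}, E→∅; union {B, C}; ε-closure = {B, C, D, E}.
Read 'c': B→∅, C→∅, D→∅, E→{C, D}; union {C, D}; ε-closure = {B, C, D, E}.
Read 'a': B→{C}, C→∅, D→{B}, E→∅; union {B, C}; ε-closure = {B, C, D, E}.
The final set {B, C, D, E} contains the accepting state B.

Yes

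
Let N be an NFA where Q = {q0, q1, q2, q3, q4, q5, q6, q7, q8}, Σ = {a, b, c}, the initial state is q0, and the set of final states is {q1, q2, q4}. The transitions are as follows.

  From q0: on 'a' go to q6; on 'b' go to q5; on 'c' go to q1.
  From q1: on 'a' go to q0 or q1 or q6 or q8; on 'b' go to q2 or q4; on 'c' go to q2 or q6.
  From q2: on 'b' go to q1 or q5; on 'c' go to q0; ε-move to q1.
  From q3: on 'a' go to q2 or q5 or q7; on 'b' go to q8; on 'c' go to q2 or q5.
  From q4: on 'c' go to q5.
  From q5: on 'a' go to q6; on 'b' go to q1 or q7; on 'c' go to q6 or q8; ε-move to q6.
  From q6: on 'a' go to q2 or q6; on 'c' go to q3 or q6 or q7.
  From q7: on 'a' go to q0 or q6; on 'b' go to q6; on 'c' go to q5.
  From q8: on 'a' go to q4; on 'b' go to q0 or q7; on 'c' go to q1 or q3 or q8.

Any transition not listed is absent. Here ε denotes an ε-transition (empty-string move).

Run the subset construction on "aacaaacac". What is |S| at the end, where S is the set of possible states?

8

Start in {q0}.
Read 'a': q0→{q6}; now {q6}.
Read 'a': q6→{q2, q6}; union {q2, q6}; ε-closure = {q1, q2, q6}.
Read 'c': q1→{q2, q6}, q2→{q0}, q6→{q3, q6, q7}; union {q0, q2, q3, q6, q7}; ε-closure = {q0, q1, q2, q3, q6, q7}.
Read 'a': q0→{q6}, q1→{q0, q1, q6, q8}, q2→∅, q3→{q2, q5, q7}, q6→{q2, q6}, q7→{q0, q6}; now {q0, q1, q2, q5, q6, q7, q8}.
Read 'a': q0→{q6}, q1→{q0, q1, q6, q8}, q2→∅, q5→{q6}, q6→{q2, q6}, q7→{q0, q6}, q8→{q4}; now {q0, q1, q2, q4, q6, q8}.
Read 'a': q0→{q6}, q1→{q0, q1, q6, q8}, q2→∅, q4→∅, q6→{q2, q6}, q8→{q4}; now {q0, q1, q2, q4, q6, q8}.
Read 'c': q0→{q1}, q1→{q2, q6}, q2→{q0}, q4→{q5}, q6→{q3, q6, q7}, q8→{q1, q3, q8}; now {q0, q1, q2, q3, q5, q6, q7, q8}.
Read 'a': q0→{q6}, q1→{q0, q1, q6, q8}, q2→∅, q3→{q2, q5, q7}, q5→{q6}, q6→{q2, q6}, q7→{q0, q6}, q8→{q4}; now {q0, q1, q2, q4, q5, q6, q7, q8}.
Read 'c': q0→{q1}, q1→{q2, q6}, q2→{q0}, q4→{q5}, q5→{q6, q8}, q6→{q3, q6, q7}, q7→{q5}, q8→{q1, q3, q8}; now {q0, q1, q2, q3, q5, q6, q7, q8}.
That set has 8 states.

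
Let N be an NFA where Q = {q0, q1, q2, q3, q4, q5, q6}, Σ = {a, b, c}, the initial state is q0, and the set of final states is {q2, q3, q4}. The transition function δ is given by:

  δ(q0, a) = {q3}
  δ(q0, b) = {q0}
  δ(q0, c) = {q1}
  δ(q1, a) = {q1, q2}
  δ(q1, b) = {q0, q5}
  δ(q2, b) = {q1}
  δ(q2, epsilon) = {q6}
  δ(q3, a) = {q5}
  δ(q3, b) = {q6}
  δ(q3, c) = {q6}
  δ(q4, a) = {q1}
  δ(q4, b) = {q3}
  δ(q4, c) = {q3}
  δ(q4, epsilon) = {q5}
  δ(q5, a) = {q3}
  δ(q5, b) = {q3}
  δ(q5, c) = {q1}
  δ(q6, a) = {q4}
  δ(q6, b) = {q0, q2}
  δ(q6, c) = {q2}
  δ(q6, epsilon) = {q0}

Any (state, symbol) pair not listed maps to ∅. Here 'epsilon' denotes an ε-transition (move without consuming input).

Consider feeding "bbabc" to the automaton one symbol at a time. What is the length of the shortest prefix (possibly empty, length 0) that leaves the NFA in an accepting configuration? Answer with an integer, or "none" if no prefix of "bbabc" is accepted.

Start in {q0}.
Read 'b': q0→{q0}; now {q0}.
Read 'b': q0→{q0}; now {q0}.
Read 'a': q0→{q3}; now {q3}.
None of the earlier sets intersect F, but {q3} does.

3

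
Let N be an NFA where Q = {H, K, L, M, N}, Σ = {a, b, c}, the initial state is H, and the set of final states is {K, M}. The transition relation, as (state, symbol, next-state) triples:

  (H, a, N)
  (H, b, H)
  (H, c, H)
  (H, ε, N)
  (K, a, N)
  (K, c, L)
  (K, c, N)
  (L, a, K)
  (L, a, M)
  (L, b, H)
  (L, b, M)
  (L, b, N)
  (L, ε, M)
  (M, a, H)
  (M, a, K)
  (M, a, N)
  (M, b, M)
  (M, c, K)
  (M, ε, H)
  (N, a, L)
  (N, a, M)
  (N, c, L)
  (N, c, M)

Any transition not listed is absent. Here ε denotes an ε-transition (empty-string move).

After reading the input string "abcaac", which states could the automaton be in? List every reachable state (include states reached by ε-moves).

Start: ε-closure({H}) = {H, N}.
Read 'a': H→{N}, N→{L, M}; union {L, M, N}; ε-closure = {H, L, M, N}.
Read 'b': H→{H}, L→{H, M, N}, M→{M}, N→∅; now {H, M, N}.
Read 'c': H→{H}, M→{K}, N→{L, M}; union {H, K, L, M}; ε-closure = {H, K, L, M, N}.
Read 'a': H→{N}, K→{N}, L→{K, M}, M→{H, K, N}, N→{L, M}; now {H, K, L, M, N}.
Read 'a': H→{N}, K→{N}, L→{K, M}, M→{H, K, N}, N→{L, M}; now {H, K, L, M, N}.
Read 'c': H→{H}, K→{L, N}, L→∅, M→{K}, N→{L, M}; now {H, K, L, M, N}.

{H, K, L, M, N}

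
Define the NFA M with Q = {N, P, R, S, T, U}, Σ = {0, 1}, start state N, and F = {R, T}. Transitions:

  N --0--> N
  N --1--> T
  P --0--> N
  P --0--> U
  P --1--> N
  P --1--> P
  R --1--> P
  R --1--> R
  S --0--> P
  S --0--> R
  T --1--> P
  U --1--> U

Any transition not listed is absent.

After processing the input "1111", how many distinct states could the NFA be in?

3

Start in {N}.
Read '1': N→{T}; now {T}.
Read '1': T→{P}; now {P}.
Read '1': P→{N, P}; now {N, P}.
Read '1': N→{T}, P→{N, P}; now {N, P, T}.
That set has 3 states.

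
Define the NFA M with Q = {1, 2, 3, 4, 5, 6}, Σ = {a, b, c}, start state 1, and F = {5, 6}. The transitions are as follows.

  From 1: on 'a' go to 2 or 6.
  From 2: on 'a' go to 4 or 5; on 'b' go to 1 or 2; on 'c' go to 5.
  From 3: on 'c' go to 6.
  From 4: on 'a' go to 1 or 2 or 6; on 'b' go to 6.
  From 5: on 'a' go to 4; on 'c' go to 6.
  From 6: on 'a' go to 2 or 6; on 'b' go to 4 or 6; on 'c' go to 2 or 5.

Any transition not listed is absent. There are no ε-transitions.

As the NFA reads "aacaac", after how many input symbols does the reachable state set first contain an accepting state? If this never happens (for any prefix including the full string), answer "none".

Start in {1}.
Read 'a': 1→{2, 6}; now {2, 6}.
None of the earlier sets intersect F, but {2, 6} does.

1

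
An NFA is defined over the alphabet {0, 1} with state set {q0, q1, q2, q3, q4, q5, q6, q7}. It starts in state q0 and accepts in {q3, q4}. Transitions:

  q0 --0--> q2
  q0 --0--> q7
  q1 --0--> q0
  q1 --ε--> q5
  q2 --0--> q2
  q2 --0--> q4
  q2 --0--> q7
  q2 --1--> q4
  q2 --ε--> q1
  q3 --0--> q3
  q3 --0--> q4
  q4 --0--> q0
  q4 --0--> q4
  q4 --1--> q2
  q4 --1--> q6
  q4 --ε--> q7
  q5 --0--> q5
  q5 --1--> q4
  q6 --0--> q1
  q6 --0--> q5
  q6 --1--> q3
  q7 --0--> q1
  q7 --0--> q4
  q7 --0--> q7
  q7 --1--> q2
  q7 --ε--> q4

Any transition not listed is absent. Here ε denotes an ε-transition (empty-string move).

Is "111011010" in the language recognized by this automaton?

Start in {q0}.
Read '1': {q0} → ∅.
The set is empty and remains empty for the remaining 8 symbols.
The final set ∅ contains no accepting state.

No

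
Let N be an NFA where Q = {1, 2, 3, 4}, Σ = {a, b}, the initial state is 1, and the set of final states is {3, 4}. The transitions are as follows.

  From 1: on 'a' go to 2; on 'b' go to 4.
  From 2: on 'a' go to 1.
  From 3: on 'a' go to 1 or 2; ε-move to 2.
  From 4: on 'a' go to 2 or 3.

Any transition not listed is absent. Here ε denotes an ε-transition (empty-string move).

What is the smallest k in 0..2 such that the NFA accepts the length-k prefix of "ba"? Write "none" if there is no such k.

Start in {1}.
Read 'b': 1→{4}; now {4}.
None of the earlier sets intersect F, but {4} does.

1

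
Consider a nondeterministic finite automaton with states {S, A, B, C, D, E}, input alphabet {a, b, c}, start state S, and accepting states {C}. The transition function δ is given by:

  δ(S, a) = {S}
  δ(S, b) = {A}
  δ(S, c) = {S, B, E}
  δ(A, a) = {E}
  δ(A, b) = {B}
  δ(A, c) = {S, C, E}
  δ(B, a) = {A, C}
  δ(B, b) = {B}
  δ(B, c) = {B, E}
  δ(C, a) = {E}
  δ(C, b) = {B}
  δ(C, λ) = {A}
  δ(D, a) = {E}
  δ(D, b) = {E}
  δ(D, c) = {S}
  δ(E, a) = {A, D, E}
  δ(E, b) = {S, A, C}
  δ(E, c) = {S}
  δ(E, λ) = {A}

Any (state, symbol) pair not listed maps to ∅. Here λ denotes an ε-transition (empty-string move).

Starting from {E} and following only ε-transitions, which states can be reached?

Begin with {E}.
ε-move E → A; add A.

{A, E}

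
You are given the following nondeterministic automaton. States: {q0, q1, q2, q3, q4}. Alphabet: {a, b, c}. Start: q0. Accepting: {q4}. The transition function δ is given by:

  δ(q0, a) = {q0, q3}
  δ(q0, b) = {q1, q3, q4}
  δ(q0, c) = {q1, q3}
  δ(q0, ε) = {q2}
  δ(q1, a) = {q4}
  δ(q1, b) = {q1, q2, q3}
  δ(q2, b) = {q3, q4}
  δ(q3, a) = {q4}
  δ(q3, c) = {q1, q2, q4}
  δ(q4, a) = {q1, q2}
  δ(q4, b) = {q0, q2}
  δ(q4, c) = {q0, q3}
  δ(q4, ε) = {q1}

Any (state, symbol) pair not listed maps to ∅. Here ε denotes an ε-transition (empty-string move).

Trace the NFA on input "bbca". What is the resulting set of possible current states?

Start: ε-closure({q0}) = {q0, q2}.
Read 'b': {q0, q2} → {q1, q3, q4}.
Read 'b': {q1, q3, q4} → {q0, q1, q2, q3}.
Read 'c': {q0, q1, q2, q3} → {q1, q2, q3, q4}.
Read 'a': {q1, q2, q3, q4} → {q1, q2, q4}.

{q1, q2, q4}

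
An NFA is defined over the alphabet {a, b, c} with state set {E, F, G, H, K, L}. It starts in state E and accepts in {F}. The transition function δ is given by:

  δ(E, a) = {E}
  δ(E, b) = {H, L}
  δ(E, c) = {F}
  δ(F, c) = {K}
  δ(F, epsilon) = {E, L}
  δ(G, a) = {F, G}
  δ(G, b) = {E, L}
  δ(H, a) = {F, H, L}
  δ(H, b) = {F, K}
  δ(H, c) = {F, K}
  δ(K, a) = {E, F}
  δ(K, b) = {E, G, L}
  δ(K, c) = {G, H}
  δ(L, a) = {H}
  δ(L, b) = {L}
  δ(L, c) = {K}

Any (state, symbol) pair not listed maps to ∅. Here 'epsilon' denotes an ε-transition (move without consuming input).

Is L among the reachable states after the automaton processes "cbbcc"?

Yes

Start in {E}.
Read 'c': {E} → {E, F, L}.
Read 'b': {E, F, L} → {H, L}.
Read 'b': {H, L} → {E, F, K, L}.
Read 'c': {E, F, K, L} → {E, F, G, H, K, L}.
Read 'c': {E, F, G, H, K, L} → {E, F, G, H, K, L}.
State L is in {E, F, G, H, K, L}.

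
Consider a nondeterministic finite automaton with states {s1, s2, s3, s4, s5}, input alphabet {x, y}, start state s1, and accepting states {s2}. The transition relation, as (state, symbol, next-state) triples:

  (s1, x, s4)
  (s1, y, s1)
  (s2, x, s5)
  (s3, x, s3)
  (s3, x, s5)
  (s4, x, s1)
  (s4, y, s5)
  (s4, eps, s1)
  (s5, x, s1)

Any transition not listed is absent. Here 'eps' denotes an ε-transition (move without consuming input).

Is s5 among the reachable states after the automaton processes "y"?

No

Start in {s1}.
Read 'y': s1→{s1}; now {s1}.
State s5 is not in {s1}.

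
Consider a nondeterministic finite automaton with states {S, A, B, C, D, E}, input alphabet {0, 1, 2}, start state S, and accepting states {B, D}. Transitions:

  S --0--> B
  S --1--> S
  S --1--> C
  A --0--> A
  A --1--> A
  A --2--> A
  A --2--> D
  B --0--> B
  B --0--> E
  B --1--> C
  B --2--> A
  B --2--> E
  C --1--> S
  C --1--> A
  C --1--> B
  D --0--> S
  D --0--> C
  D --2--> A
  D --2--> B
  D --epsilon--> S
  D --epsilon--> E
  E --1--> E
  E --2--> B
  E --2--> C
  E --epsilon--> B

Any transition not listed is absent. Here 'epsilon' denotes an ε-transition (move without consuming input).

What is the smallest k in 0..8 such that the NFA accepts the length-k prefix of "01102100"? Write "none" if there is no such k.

1

Start in {S}.
Read '0': {S} → {B}.
None of the earlier sets intersect F, but {B} does.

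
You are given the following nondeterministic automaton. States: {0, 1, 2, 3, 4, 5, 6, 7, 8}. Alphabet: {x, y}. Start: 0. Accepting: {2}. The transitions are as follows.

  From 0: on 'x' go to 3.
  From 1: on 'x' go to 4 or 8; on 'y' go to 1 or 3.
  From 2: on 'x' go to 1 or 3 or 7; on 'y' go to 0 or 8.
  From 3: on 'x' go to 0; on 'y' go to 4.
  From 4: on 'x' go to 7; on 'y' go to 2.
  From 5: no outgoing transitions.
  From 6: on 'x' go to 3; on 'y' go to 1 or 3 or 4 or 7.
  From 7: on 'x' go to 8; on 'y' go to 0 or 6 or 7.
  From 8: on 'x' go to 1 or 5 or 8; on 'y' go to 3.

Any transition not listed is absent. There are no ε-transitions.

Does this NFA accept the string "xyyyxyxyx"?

No

Start in {0}.
Read 'x': {0} → {3}.
Read 'y': {3} → {4}.
Read 'y': {4} → {2}.
Read 'y': {2} → {0, 8}.
Read 'x': {0, 8} → {1, 3, 5, 8}.
Read 'y': {1, 3, 5, 8} → {1, 3, 4}.
Read 'x': {1, 3, 4} → {0, 4, 7, 8}.
Read 'y': {0, 4, 7, 8} → {0, 2, 3, 6, 7}.
Read 'x': {0, 2, 3, 6, 7} → {0, 1, 3, 7, 8}.
The final set {0, 1, 3, 7, 8} contains no accepting state.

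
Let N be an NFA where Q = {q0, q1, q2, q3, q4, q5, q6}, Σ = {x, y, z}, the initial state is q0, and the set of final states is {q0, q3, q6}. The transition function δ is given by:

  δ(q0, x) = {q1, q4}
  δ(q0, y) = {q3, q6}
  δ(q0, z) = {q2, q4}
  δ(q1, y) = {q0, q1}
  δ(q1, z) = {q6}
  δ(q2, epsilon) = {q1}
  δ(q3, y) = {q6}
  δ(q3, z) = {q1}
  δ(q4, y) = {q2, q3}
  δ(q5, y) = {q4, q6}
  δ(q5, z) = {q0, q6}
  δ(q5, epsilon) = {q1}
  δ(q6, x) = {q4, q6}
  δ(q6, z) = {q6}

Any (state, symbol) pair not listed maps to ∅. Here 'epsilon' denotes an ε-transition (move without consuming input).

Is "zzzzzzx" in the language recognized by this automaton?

Yes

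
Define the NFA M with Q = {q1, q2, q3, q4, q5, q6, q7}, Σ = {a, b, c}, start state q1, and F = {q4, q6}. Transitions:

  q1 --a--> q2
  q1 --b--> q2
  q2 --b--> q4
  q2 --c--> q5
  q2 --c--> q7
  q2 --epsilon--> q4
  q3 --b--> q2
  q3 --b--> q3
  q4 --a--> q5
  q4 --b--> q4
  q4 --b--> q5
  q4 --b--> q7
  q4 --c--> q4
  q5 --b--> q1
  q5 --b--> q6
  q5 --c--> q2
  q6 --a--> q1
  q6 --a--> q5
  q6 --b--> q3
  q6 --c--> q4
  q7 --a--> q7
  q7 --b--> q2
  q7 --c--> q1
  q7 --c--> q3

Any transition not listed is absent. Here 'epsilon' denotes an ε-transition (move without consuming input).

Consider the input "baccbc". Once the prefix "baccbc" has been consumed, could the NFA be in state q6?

Start in {q1}.
Read 'b': {q1} → {q2, q4}.
Read 'a': {q2, q4} → {q5}.
Read 'c': {q5} → {q2, q4}.
Read 'c': {q2, q4} → {q4, q5, q7}.
Read 'b': {q4, q5, q7} → {q1, q2, q4, q5, q6, q7}.
Read 'c': {q1, q2, q4, q5, q6, q7} → {q1, q2, q3, q4, q5, q7}.
State q6 is not in {q1, q2, q3, q4, q5, q7}.

No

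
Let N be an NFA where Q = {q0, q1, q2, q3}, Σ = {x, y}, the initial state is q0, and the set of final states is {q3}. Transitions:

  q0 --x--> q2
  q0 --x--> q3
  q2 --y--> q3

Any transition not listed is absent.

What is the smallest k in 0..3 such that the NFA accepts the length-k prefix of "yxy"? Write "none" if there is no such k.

Start in {q0}.
Read 'y': q0→∅; now ∅.
The set is empty and remains empty for the remaining 2 symbols.
No reachable set along the way intersects F.

none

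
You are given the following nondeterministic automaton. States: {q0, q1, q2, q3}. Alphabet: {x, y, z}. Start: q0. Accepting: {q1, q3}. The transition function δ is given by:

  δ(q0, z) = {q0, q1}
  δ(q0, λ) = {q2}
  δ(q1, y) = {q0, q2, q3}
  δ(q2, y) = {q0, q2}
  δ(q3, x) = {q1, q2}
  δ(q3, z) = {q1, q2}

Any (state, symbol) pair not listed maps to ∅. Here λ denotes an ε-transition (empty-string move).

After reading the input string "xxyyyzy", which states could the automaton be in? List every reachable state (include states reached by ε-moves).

∅

Start: ε-closure({q0}) = {q0, q2}.
Read 'x': q0→∅, q2→∅; now ∅.
The set is empty and remains empty for the remaining 6 symbols.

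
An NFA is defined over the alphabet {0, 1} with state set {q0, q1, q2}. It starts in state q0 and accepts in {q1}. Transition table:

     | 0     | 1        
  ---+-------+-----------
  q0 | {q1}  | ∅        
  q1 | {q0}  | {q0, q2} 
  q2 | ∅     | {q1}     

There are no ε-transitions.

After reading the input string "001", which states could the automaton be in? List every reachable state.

∅

Start in {q0}.
Read '0': {q0} → {q1}.
Read '0': {q1} → {q0}.
Read '1': {q0} → ∅.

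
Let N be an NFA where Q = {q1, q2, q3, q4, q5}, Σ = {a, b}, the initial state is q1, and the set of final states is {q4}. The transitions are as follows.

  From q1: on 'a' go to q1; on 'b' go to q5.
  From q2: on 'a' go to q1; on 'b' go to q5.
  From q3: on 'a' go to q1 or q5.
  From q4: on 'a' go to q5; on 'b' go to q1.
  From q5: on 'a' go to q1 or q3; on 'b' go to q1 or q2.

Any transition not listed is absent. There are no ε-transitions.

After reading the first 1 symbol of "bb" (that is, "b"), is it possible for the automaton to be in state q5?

Yes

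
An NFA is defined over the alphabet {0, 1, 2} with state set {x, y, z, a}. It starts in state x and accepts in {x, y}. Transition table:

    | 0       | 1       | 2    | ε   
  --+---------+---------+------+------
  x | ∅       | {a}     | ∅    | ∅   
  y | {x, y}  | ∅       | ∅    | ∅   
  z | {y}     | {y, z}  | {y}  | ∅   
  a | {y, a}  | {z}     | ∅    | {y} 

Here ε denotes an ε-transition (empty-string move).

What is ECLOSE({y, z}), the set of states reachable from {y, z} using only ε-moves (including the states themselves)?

Begin with {y, z}.
No ε-moves leave this set, so the closure equals the set itself.

{y, z}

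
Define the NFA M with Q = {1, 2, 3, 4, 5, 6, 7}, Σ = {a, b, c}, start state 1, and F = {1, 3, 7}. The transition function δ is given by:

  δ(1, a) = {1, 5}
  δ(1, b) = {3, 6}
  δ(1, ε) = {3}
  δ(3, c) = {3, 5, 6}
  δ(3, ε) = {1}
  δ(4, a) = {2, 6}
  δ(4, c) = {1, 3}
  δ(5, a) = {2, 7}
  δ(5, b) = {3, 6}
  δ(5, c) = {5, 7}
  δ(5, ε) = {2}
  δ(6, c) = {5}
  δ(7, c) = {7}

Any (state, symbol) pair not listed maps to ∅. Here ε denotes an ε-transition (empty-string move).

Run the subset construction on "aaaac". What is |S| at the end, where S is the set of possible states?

6

Start: ε-closure({1}) = {1, 3}.
Read 'a': 1→{1, 5}, 3→∅; union {1, 5}; ε-closure = {1, 2, 3, 5}.
Read 'a': 1→{1, 5}, 2→∅, 3→∅, 5→{2, 7}; union {1, 2, 5, 7}; ε-closure = {1, 2, 3, 5, 7}.
Read 'a': 1→{1, 5}, 2→∅, 3→∅, 5→{2, 7}, 7→∅; union {1, 2, 5, 7}; ε-closure = {1, 2, 3, 5, 7}.
Read 'a': 1→{1, 5}, 2→∅, 3→∅, 5→{2, 7}, 7→∅; union {1, 2, 5, 7}; ε-closure = {1, 2, 3, 5, 7}.
Read 'c': 1→∅, 2→∅, 3→{3, 5, 6}, 5→{5, 7}, 7→{7}; union {3, 5, 6, 7}; ε-closure = {1, 2, 3, 5, 6, 7}.
That set has 6 states.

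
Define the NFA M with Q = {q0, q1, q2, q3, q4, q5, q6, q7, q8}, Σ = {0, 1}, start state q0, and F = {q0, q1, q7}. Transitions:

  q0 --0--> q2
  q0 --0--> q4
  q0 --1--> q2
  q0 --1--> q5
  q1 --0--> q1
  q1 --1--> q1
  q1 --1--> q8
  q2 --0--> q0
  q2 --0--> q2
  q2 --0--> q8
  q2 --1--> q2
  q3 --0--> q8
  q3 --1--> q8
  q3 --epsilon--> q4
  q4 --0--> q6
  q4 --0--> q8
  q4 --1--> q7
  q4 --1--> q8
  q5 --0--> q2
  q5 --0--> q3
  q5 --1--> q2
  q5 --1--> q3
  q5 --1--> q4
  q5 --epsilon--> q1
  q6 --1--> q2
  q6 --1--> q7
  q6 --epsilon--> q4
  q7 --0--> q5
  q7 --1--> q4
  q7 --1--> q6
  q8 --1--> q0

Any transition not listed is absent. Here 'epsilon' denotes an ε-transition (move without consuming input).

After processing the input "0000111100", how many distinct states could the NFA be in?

Start in {q0}.
Read '0': q0→{q2, q4}; now {q2, q4}.
Read '0': q2→{q0, q2, q8}, q4→{q6, q8}; union {q0, q2, q6, q8}; ε-closure = {q0, q2, q4, q6, q8}.
Read '0': q0→{q2, q4}, q2→{q0, q2, q8}, q4→{q6, q8}, q6→∅, q8→∅; now {q0, q2, q4, q6, q8}.
Read '0': q0→{q2, q4}, q2→{q0, q2, q8}, q4→{q6, q8}, q6→∅, q8→∅; now {q0, q2, q4, q6, q8}.
Read '1': q0→{q2, q5}, q2→{q2}, q4→{q7, q8}, q6→{q2, q7}, q8→{q0}; union {q0, q2, q5, q7, q8}; ε-closure = {q0, q1, q2, q5, q7, q8}.
Read '1': q0→{q2, q5}, q1→{q1, q8}, q2→{q2}, q5→{q2, q3, q4}, q7→{q4, q6}, q8→{q0}; now {q0, q1, q2, q3, q4, q5, q6, q8}.
Read '1': q0→{q2, q5}, q1→{q1, q8}, q2→{q2}, q3→{q8}, q4→{q7, q8}, q5→{q2, q3, q4}, q6→{q2, q7}, q8→{q0}; now {q0, q1, q2, q3, q4, q5, q7, q8}.
Read '1': q0→{q2, q5}, q1→{q1, q8}, q2→{q2}, q3→{q8}, q4→{q7, q8}, q5→{q2, q3, q4}, q7→{q4, q6}, q8→{q0}; now {q0, q1, q2, q3, q4, q5, q6, q7, q8}.
Read '0': q0→{q2, q4}, q1→{q1}, q2→{q0, q2, q8}, q3→{q8}, q4→{q6, q8}, q5→{q2, q3}, q6→∅, q7→{q5}, q8→∅; now {q0, q1, q2, q3, q4, q5, q6, q8}.
Read '0': q0→{q2, q4}, q1→{q1}, q2→{q0, q2, q8}, q3→{q8}, q4→{q6, q8}, q5→{q2, q3}, q6→∅, q8→∅; now {q0, q1, q2, q3, q4, q6, q8}.
That set has 7 states.

7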